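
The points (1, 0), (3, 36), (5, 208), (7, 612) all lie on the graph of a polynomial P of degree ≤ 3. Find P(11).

2500

Write P(s) = as^3 + bs^2 + cs + d. Substituting each data point gives a linear system:
  a + b + c + d = 0
  27a + 9b + 3c + d = 36
  125a + 25b + 5c + d = 208
  343a + 49b + 7c + d = 612
Solving the system yields a = 2, b = -1, c = -4, d = 3.
So P(s) = 2s^3 - s^2 - 4s + 3.
Then P(11) = 2500.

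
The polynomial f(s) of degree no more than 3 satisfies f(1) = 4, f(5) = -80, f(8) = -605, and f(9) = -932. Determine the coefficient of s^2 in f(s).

Write f(s) = as^3 + bs^2 + cs + d. Substituting each data point gives a linear system:
  a + b + c + d = 4
  125a + 25b + 5c + d = -80
  512a + 64b + 8c + d = -605
  729a + 81b + 9c + d = -932
Solving the system yields a = -2, b = 6, c = 5, d = -5.
So f(s) = -2s^3 + 6s^2 + 5s - 5.
The coefficient of s^2 is 6.

6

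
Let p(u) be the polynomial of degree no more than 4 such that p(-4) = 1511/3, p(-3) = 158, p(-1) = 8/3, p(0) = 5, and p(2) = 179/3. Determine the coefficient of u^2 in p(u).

Write p(u) = au^4 + bu^3 + cu^2 + du + e. Substituting each data point gives a linear system:
  256a - 64b + 16c - 4d + e = 1511/3
  81a - 27b + 9c - 3d + e = 158
  a - b + c - d + e = 8/3
  e = 5
  16a + 8b + 4c + 2d + e = 179/3
Solving the system yields a = 2, b = 1/3, c = 2, d = 6, e = 5.
So p(u) = 2u^4 + (1/3)u^3 + 2u^2 + 6u + 5.
The coefficient of u^2 is 2.

2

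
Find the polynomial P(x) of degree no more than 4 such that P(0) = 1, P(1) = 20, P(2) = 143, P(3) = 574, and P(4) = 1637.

Write P(x) = ax^4 + bx^3 + cx^2 + dx + e. Substituting each data point gives a linear system:
  e = 1
  a + b + c + d + e = 20
  16a + 8b + 4c + 2d + e = 143
  81a + 27b + 9c + 3d + e = 574
  256a + 64b + 16c + 4d + e = 1637
Solving the system yields a = 5, b = 4, c = 5, d = 5, e = 1.
So P(x) = 5x^4 + 4x^3 + 5x^2 + 5x + 1.
Check: P(2) = 143. ✓

P(x) = 5x^4 + 4x^3 + 5x^2 + 5x + 1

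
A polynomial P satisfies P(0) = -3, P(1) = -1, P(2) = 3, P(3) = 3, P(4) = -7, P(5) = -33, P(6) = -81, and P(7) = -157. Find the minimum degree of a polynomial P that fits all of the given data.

3

Forward differences of the values at x = 0, 1, 2, 3, 4, 5, 6, 7:
  P  : -3  -1  3  3  -7  -33  -81  -157
  Δ  : 2  4  0  -10  -26  -48  -76
  Δ^2: 2  -4  -10  -16  -22  -28
  Δ^3: -6  -6  -6  -6  -6
  Δ^4: 0  0  0  0
  Δ^5: 0  0  0
  Δ^6: 0  0
  Δ^7: 0
The third differences are constant (-6) and nonzero, while all higher differences vanish, so the minimal degree is 3.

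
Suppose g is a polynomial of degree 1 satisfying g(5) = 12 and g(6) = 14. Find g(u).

Using the Lagrange interpolation formula with nodes 5, 6:
  L_0(u) = (u - 6) / -1
  L_1(u) = (u - 5) / 1
Then g(u) = 12·L_0(u) + 14·L_1(u).
Expanding and collecting terms gives g(u) = 2u + 2.
Check: g(5) = 12. ✓

g(u) = 2u + 2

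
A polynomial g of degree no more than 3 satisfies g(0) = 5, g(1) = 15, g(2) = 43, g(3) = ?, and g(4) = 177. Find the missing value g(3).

On equispaced nodes a degree-3 polynomial has vanishing fourth forward difference, so
  g(0) - 4·g(1) + 6·g(2) - 4·g(3) + g(4) = 0.
Substituting the known values and solving for g(3):
  -4·g(3) = -380
  g(3) = 95.

95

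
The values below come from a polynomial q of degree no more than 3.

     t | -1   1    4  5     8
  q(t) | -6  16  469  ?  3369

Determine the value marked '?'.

The 4 known points determine the degree-3 polynomial uniquely.
Write q(t) = at^3 + bt^2 + ct + d. Substituting each data point gives a linear system:
  -a + b - c + d = -6
  a + b + c + d = 16
  64a + 16b + 4c + d = 469
  512a + 64b + 8c + d = 3369
Solving the system yields a = 6, b = 4, c = 5, d = 1.
So q(t) = 6t^3 + 4t^2 + 5t + 1.
Then q(5) = 876.

876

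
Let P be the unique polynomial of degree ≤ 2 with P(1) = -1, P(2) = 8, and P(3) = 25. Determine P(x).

Write P(x) = ax^2 + bx + c. Substituting each data point gives a linear system:
  a + b + c = -1
  4a + 2b + c = 8
  9a + 3b + c = 25
Solving the system yields a = 4, b = -3, c = -2.
So P(x) = 4x^2 - 3x - 2.
Check: P(3) = 25. ✓

P(x) = 4x^2 - 3x - 2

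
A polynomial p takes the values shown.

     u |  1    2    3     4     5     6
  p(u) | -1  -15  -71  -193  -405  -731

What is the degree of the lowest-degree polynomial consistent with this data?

3

Forward differences of the values at u = 1, 2, 3, 4, 5, 6:
  p  : -1  -15  -71  -193  -405  -731
  Δ  : -14  -56  -122  -212  -326
  Δ^2: -42  -66  -90  -114
  Δ^3: -24  -24  -24
  Δ^4: 0  0
  Δ^5: 0
The third differences are constant (-24) and nonzero, while all higher differences vanish, so the minimal degree is 3.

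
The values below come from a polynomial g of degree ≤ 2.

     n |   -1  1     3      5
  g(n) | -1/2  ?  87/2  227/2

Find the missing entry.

11/2

The 3 known points determine the degree-2 polynomial uniquely.
Write g(n) = an^2 + bn + c. Substituting each data point gives a linear system:
  a - b + c = -1/2
  9a + 3b + c = 87/2
  25a + 5b + c = 227/2
Solving the system yields a = 4, b = 3, c = -3/2.
So g(n) = 4n² + 3n - 3/2.
Then g(1) = 11/2.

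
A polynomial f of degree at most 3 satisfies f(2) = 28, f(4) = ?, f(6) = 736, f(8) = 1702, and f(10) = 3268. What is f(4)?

226

The 4 known points determine the degree-3 polynomial uniquely.
Write f(u) = au^3 + bu^2 + cu + d. Substituting each data point gives a linear system:
  8a + 4b + 2c + d = 28
  216a + 36b + 6c + d = 736
  512a + 64b + 8c + d = 1702
  1000a + 100b + 10c + d = 3268
Solving the system yields a = 3, b = 3, c = -3, d = -2.
So f(u) = 3u^3 + 3u^2 - 3u - 2.
Then f(4) = 226.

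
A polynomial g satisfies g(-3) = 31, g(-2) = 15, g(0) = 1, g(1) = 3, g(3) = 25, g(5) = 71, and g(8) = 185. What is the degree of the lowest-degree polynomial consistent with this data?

2

Divided differences on the nodes -3, -2, 0, 1, 3, 5, 8:
  order 0: 31  15  1  3  25  71  185
  order 1: -16  -7  2  11  23  38
  order 2: 3  3  3  3  3
  order 3: 0  0  0  0
  order 4: 0  0  0
  order 5: 0  0
  order 6: 0
The order-2 divided differences are all 3 (nonzero) and every higher order vanishes, so the data lies on a polynomial of degree exactly 2.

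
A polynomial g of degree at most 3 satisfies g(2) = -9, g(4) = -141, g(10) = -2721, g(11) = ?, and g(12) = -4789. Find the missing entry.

-7317/2

The 4 known points determine the degree-3 polynomial uniquely.
Write g(n) = an^3 + bn^2 + cn + d. Substituting each data point gives a linear system:
  8a + 4b + 2c + d = -9
  64a + 16b + 4c + d = -141
  1000a + 100b + 10c + d = -2721
  1728a + 144b + 12c + d = -4789
Solving the system yields a = -3, b = 5/2, c = 3, d = -1.
So g(n) = -3n³ + (5/2)n² + 3n - 1.
Then g(11) = -7317/2.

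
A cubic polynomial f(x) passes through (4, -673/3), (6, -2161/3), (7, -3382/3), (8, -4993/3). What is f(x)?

f(x) = -3x^3 - 2x^2 - 1/3

Write f(x) = ax^3 + bx^2 + cx + d. Substituting each data point gives a linear system:
  64a + 16b + 4c + d = -673/3
  216a + 36b + 6c + d = -2161/3
  343a + 49b + 7c + d = -3382/3
  512a + 64b + 8c + d = -4993/3
Solving the system yields a = -3, b = -2, c = 0, d = -1/3.
So f(x) = -3x³ - 2x² - 1/3.
Check: f(7) = -3382/3. ✓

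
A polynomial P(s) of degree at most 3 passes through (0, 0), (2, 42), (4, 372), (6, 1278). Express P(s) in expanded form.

P(s) = 6s^3 - 3s

Using the Lagrange interpolation formula with nodes 0, 2, 4, 6:
  L_0(s) = (s - 2)(s - 4)(s - 6) / -48
  L_1(s) = s(s - 4)(s - 6) / 16
  L_2(s) = s(s - 2)(s - 6) / -16
  L_3(s) = s(s - 2)(s - 4) / 48
Then P(s) = 0·L_0(s) + 42·L_1(s) + 372·L_2(s) + 1278·L_3(s).
Expanding and collecting terms gives P(s) = 6s³ - 3s.
Check: P(6) = 1278. ✓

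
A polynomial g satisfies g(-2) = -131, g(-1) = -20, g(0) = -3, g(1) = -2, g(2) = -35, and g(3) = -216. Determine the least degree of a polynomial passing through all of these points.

Forward differences of the values at t = -2, -1, 0, 1, 2, 3:
  g  : -131  -20  -3  -2  -35  -216
  Δ  : 111  17  1  -33  -181
  Δ^2: -94  -16  -34  -148
  Δ^3: 78  -18  -114
  Δ^4: -96  -96
  Δ^5: 0
The fourth differences are constant (-96) and nonzero, while all higher differences vanish, so the minimal degree is 4.

4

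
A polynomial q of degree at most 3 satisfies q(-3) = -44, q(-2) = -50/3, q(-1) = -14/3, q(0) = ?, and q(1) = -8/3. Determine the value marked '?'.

The 4 known points determine the degree-3 polynomial uniquely.
Write q(s) = as^3 + bs^2 + cs + d. Substituting each data point gives a linear system:
  -27a + 9b - 3c + d = -44
  -8a + 4b - 2c + d = -50/3
  -a + b - c + d = -14/3
  a + b + c + d = -8/3
Solving the system yields a = 1, b = -5/3, c = 0, d = -2.
So q(s) = s³ - (5/3)s² - 2.
Then q(0) = -2.

-2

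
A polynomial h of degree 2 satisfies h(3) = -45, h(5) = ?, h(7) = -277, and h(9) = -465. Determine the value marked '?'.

The 3 known points determine the degree-2 polynomial uniquely.
Write h(t) = at^2 + bt + c. Substituting each data point gives a linear system:
  9a + 3b + c = -45
  49a + 7b + c = -277
  81a + 9b + c = -465
Solving the system yields a = -6, b = 2, c = 3.
So h(t) = -6t² + 2t + 3.
Then h(5) = -137.

-137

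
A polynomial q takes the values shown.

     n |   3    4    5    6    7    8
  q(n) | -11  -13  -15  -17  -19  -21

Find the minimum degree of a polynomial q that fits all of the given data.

1

Forward differences of the values at n = 3, 4, 5, 6, 7, 8:
  q  : -11  -13  -15  -17  -19  -21
  Δ  : -2  -2  -2  -2  -2
  Δ^2: 0  0  0  0
  Δ^3: 0  0  0
  Δ^4: 0  0
  Δ^5: 0
The first differences are constant (-2) and nonzero, while all higher differences vanish, so the minimal degree is 1.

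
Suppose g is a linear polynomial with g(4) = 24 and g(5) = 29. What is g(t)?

g(t) = 5t + 4

Write g(t) = at + b. Substituting each data point gives a linear system:
  4a + b = 24
  5a + b = 29
Solving the system yields a = 5, b = 4.
So g(t) = 5t + 4.
Check: g(5) = 29. ✓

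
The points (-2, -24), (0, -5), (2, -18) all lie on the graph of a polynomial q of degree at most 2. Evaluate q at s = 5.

Write q(s) = as^2 + bs + c. Substituting each data point gives a linear system:
  4a - 2b + c = -24
  c = -5
  4a + 2b + c = -18
Solving the system yields a = -4, b = 3/2, c = -5.
So q(s) = -4s^2 + (3/2)s - 5.
Then q(5) = -195/2.

-195/2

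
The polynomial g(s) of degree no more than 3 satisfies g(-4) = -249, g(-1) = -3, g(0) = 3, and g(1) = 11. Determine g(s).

Write g(s) = as^3 + bs^2 + cs + d. Substituting each data point gives a linear system:
  -64a + 16b - 4c + d = -249
  -a + b - c + d = -3
  d = 3
  a + b + c + d = 11
Solving the system yields a = 4, b = 1, c = 3, d = 3.
So g(s) = 4s^3 + s^2 + 3s + 3.
Check: g(-4) = -249. ✓

g(s) = 4s^3 + s^2 + 3s + 3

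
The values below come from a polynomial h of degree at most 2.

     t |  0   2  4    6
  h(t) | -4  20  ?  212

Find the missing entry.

The 3 known points determine the degree-2 polynomial uniquely.
Write h(t) = at^2 + bt + c. Substituting each data point gives a linear system:
  c = -4
  4a + 2b + c = 20
  36a + 6b + c = 212
Solving the system yields a = 6, b = 0, c = -4.
So h(t) = 6t² - 4.
Then h(4) = 92.

92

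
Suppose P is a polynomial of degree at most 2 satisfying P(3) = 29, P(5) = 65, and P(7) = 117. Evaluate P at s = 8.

Forward differences of the values at s = 3, 5, 7:
  P  : 29  65  117
  Δ  : 36  52
  Δ^2: 16
The second differences are constant, confirming degree 2.
Interpolating (Newton forward form) and evaluating at s = 8 gives P(8) = 149.

149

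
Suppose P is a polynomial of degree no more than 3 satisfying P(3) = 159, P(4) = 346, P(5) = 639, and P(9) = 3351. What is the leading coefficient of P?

Write P(s) = as^3 + bs^2 + cs + d. Substituting each data point gives a linear system:
  27a + 9b + 3c + d = 159
  64a + 16b + 4c + d = 346
  125a + 25b + 5c + d = 639
  729a + 81b + 9c + d = 3351
Solving the system yields a = 4, b = 5, c = 4, d = -6.
So P(s) = 4s^3 + 5s^2 + 4s - 6.
The leading coefficient is 4.

4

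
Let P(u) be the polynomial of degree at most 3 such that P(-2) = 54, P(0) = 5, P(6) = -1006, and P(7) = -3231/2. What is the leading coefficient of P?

Write P(u) = au^3 + bu^2 + cu + d. Substituting each data point gives a linear system:
  -8a + 4b - 2c + d = 54
  d = 5
  216a + 36b + 6c + d = -1006
  343a + 49b + 7c + d = -3231/2
Solving the system yields a = -5, b = 2, c = -1/2, d = 5.
So P(u) = -5u^3 + 2u^2 - (1/2)u + 5.
The leading coefficient is -5.

-5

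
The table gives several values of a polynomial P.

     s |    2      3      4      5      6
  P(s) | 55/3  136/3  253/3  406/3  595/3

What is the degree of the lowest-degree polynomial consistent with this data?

2

Forward differences of the values at s = 2, 3, 4, 5, 6:
  P  : 55/3  136/3  253/3  406/3  595/3
  Δ  : 27  39  51  63
  Δ^2: 12  12  12
  Δ^3: 0  0
  Δ^4: 0
The second differences are constant (12) and nonzero, while all higher differences vanish, so the minimal degree is 2.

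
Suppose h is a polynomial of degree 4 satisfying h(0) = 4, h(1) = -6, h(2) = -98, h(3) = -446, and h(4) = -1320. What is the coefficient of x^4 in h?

Write h(x) = ax^4 + bx^3 + cx^2 + dx + e. Substituting each data point gives a linear system:
  e = 4
  a + b + c + d + e = -6
  16a + 8b + 4c + 2d + e = -98
  81a + 27b + 9c + 3d + e = -446
  256a + 64b + 16c + 4d + e = -1320
Solving the system yields a = -4, b = -5, c = 2, d = -3, e = 4.
So h(x) = -4x^4 - 5x^3 + 2x^2 - 3x + 4.
The leading coefficient is -4.

-4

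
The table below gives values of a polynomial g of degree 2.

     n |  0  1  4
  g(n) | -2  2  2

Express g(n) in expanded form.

Write g(n) = an^2 + bn + c. Substituting each data point gives a linear system:
  c = -2
  a + b + c = 2
  16a + 4b + c = 2
Solving the system yields a = -1, b = 5, c = -2.
So g(n) = -n^2 + 5n - 2.
Check: g(0) = -2. ✓

g(n) = -n^2 + 5n - 2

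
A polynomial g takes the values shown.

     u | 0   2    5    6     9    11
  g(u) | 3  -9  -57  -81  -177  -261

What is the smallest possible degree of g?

Divided differences on the nodes 0, 2, 5, 6, 9, 11:
  order 0: 3  -9  -57  -81  -177  -261
  order 1: -6  -16  -24  -32  -42
  order 2: -2  -2  -2  -2
  order 3: 0  0  0
  order 4: 0  0
  order 5: 0
The order-2 divided differences are all -2 (nonzero) and every higher order vanishes, so the data lies on a polynomial of degree exactly 2.

2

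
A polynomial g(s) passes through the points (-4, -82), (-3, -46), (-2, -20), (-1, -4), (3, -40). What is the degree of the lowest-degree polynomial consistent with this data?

2

Divided differences on the nodes -4, -3, -2, -1, 3:
  order 0: -82  -46  -20  -4  -40
  order 1: 36  26  16  -9
  order 2: -5  -5  -5
  order 3: 0  0
  order 4: 0
The order-2 divided differences are all -5 (nonzero) and every higher order vanishes, so the data lies on a polynomial of degree exactly 2.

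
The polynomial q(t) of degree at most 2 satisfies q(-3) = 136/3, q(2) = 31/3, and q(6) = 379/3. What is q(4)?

157/3

Using the Lagrange interpolation formula with nodes -3, 2, 6:
  L_0(t) = (t - 2)(t - 6) / 45
  L_1(t) = (t + 3)(t - 6) / -20
  L_2(t) = (t + 3)(t - 2) / 36
Then q(t) = 136/3·L_0(t) + 31/3·L_1(t) + 379/3·L_2(t).
Expanding and collecting terms gives q(t) = 4t² - 3t + 1/3.
Evaluating at t = 4: q(4) = 157/3.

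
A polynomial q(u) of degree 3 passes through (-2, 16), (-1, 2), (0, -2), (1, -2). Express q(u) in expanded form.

q(u) = -u^3 + 2u^2 - u - 2

Write q(u) = au^3 + bu^2 + cu + d. Substituting each data point gives a linear system:
  -8a + 4b - 2c + d = 16
  -a + b - c + d = 2
  d = -2
  a + b + c + d = -2
Solving the system yields a = -1, b = 2, c = -1, d = -2.
So q(u) = -u^3 + 2u^2 - u - 2.
Check: q(-1) = 2. ✓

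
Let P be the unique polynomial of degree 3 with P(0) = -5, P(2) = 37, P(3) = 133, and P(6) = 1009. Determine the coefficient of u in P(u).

-5

Write P(u) = au^3 + bu^2 + cu + d. Substituting each data point gives a linear system:
  d = -5
  8a + 4b + 2c + d = 37
  27a + 9b + 3c + d = 133
  216a + 36b + 6c + d = 1009
Solving the system yields a = 4, b = 5, c = -5, d = -5.
So P(u) = 4u^3 + 5u^2 - 5u - 5.
The coefficient of u is -5.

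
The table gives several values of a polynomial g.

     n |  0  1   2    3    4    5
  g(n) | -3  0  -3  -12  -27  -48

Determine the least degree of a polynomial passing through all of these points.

Forward differences of the values at n = 0, 1, 2, 3, 4, 5:
  g  : -3  0  -3  -12  -27  -48
  Δ  : 3  -3  -9  -15  -21
  Δ^2: -6  -6  -6  -6
  Δ^3: 0  0  0
  Δ^4: 0  0
  Δ^5: 0
The second differences are constant (-6) and nonzero, while all higher differences vanish, so the minimal degree is 2.

2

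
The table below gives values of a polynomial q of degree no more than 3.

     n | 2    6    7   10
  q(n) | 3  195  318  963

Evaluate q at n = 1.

Write q(n) = an^3 + bn^2 + cn + d. Substituting each data point gives a linear system:
  8a + 4b + 2c + d = 3
  216a + 36b + 6c + d = 195
  343a + 49b + 7c + d = 318
  1000a + 100b + 10c + d = 963
Solving the system yields a = 1, b = 0, c = -4, d = 3.
So q(n) = n^3 - 4n + 3.
Then q(1) = 0.

0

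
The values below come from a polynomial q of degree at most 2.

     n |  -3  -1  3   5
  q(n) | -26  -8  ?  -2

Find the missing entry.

4

The 3 known points determine the degree-2 polynomial uniquely.
Write q(n) = an^2 + bn + c. Substituting each data point gives a linear system:
  9a - 3b + c = -26
  a - b + c = -8
  25a + 5b + c = -2
Solving the system yields a = -1, b = 5, c = -2.
So q(n) = -n² + 5n - 2.
Then q(3) = 4.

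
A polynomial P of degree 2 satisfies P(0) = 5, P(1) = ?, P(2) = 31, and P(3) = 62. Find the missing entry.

12

The 3 known points determine the degree-2 polynomial uniquely.
Write P(n) = an^2 + bn + c. Substituting each data point gives a linear system:
  c = 5
  4a + 2b + c = 31
  9a + 3b + c = 62
Solving the system yields a = 6, b = 1, c = 5.
So P(n) = 6n² + n + 5.
Then P(1) = 12.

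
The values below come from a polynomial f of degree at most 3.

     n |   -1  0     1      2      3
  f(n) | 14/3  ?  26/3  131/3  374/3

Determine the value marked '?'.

5/3

The 4 known points determine the degree-3 polynomial uniquely.
Write f(n) = an^3 + bn^2 + cn + d. Substituting each data point gives a linear system:
  -a + b - c + d = 14/3
  a + b + c + d = 26/3
  8a + 4b + 2c + d = 131/3
  27a + 9b + 3c + d = 374/3
Solving the system yields a = 3, b = 5, c = -1, d = 5/3.
So f(n) = 3n^3 + 5n^2 - n + 5/3.
Then f(0) = 5/3.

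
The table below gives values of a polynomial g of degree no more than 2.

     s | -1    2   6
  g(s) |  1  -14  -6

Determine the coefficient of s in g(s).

-6

Write g(s) = as^2 + bs + c. Substituting each data point gives a linear system:
  a - b + c = 1
  4a + 2b + c = -14
  36a + 6b + c = -6
Solving the system yields a = 1, b = -6, c = -6.
So g(s) = s^2 - 6s - 6.
The coefficient of s is -6.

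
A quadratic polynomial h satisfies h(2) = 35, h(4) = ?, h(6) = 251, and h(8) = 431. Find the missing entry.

The 3 known points determine the degree-2 polynomial uniquely.
Write h(t) = at^2 + bt + c. Substituting each data point gives a linear system:
  4a + 2b + c = 35
  36a + 6b + c = 251
  64a + 8b + c = 431
Solving the system yields a = 6, b = 6, c = -1.
So h(t) = 6t² + 6t - 1.
Then h(4) = 119.

119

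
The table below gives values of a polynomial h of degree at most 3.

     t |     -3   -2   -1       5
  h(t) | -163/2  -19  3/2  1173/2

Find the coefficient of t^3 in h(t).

4

Write h(t) = at^3 + bt^2 + ct + d. Substituting each data point gives a linear system:
  -27a + 9b - 3c + d = -163/2
  -8a + 4b - 2c + d = -19
  -a + b - c + d = 3/2
  125a + 25b + 5c + d = 1173/2
Solving the system yields a = 4, b = 3, c = 3/2, d = 4.
So h(t) = 4t^3 + 3t^2 + (3/2)t + 4.
The leading coefficient is 4.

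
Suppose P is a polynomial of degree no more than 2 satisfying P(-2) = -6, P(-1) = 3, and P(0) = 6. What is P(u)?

P(u) = -3u^2 + 6

Using the Lagrange interpolation formula with nodes -2, -1, 0:
  L_0(u) = (u + 1)u / 2
  L_1(u) = (u + 2)u / -1
  L_2(u) = (u + 2)(u + 1) / 2
Then P(u) = -6·L_0(u) + 3·L_1(u) + 6·L_2(u).
Expanding and collecting terms gives P(u) = -3u^2 + 6.
Check: P(-1) = 3. ✓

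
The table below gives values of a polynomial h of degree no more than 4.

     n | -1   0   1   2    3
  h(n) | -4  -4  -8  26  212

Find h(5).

Using the Lagrange interpolation formula with nodes -1, 0, 1, 2, 3:
  L_0(n) = n(n - 1)(n - 2)(n - 3) / 24
  L_1(n) = (n + 1)(n - 1)(n - 2)(n - 3) / -6
  L_2(n) = (n + 1)n(n - 2)(n - 3) / 4
  L_3(n) = (n + 1)n(n - 1)(n - 3) / -6
  L_4(n) = (n + 1)n(n - 1)(n - 2) / 24
Then h(n) = -4·L_0(n) - 4·L_1(n) - 8·L_2(n) + 26·L_3(n) + 212·L_4(n).
Expanding and collecting terms gives h(n) = 3n^4 + n^3 - 5n^2 - 3n - 4.
Evaluating at n = 5: h(5) = 1856.

1856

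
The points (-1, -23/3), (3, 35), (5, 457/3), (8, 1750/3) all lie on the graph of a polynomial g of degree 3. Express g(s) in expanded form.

Using the Lagrange interpolation formula with nodes -1, 3, 5, 8:
  L_0(s) = (s - 3)(s - 5)(s - 8) / -216
  L_1(s) = (s + 1)(s - 5)(s - 8) / 40
  L_2(s) = (s + 1)(s - 3)(s - 8) / -36
  L_3(s) = (s + 1)(s - 3)(s - 5) / 135
Then g(s) = -23/3·L_0(s) + 35·L_1(s) + 457/3·L_2(s) + 1750/3·L_3(s).
Expanding and collecting terms gives g(s) = s³ + s² + (5/3)s - 6.
Check: g(3) = 35. ✓

g(s) = s^3 + s^2 + (5/3)s - 6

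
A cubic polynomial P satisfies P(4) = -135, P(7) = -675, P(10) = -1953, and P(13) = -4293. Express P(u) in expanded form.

P(u) = -2u^3 + u^2 - 5u - 3

Using the Lagrange interpolation formula with nodes 4, 7, 10, 13:
  L_0(u) = (u - 7)(u - 10)(u - 13) / -162
  L_1(u) = (u - 4)(u - 10)(u - 13) / 54
  L_2(u) = (u - 4)(u - 7)(u - 13) / -54
  L_3(u) = (u - 4)(u - 7)(u - 10) / 162
Then P(u) = -135·L_0(u) - 675·L_1(u) - 1953·L_2(u) - 4293·L_3(u).
Expanding and collecting terms gives P(u) = -2u^3 + u^2 - 5u - 3.
Check: P(10) = -1953. ✓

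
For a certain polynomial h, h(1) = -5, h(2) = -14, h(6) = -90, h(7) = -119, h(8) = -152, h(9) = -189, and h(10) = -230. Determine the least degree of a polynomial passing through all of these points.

Divided differences on the nodes 1, 2, 6, 7, 8, 9, 10:
  order 0: -5  -14  -90  -119  -152  -189  -230
  order 1: -9  -19  -29  -33  -37  -41
  order 2: -2  -2  -2  -2  -2
  order 3: 0  0  0  0
  order 4: 0  0  0
  order 5: 0  0
  order 6: 0
The order-2 divided differences are all -2 (nonzero) and every higher order vanishes, so the data lies on a polynomial of degree exactly 2.

2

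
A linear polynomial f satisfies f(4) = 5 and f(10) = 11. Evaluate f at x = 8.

Write f(x) = ax + b. Substituting each data point gives a linear system:
  4a + b = 5
  10a + b = 11
Solving the system yields a = 1, b = 1.
So f(x) = x + 1.
Then f(8) = 9.

9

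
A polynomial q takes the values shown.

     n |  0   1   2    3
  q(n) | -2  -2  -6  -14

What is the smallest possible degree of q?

Forward differences of the values at n = 0, 1, 2, 3:
  q  : -2  -2  -6  -14
  Δ  : 0  -4  -8
  Δ^2: -4  -4
  Δ^3: 0
The second differences are constant (-4) and nonzero, while all higher differences vanish, so the minimal degree is 2.

2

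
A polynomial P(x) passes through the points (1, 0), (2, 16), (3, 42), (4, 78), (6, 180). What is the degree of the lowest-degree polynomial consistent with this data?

Divided differences on the nodes 1, 2, 3, 4, 6:
  order 0: 0  16  42  78  180
  order 1: 16  26  36  51
  order 2: 5  5  5
  order 3: 0  0
  order 4: 0
The order-2 divided differences are all 5 (nonzero) and every higher order vanishes, so the data lies on a polynomial of degree exactly 2.

2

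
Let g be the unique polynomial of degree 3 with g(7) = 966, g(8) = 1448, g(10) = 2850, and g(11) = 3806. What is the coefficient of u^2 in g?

-2

Write g(u) = au^3 + bu^2 + cu + d. Substituting each data point gives a linear system:
  343a + 49b + 7c + d = 966
  512a + 64b + 8c + d = 1448
  1000a + 100b + 10c + d = 2850
  1331a + 121b + 11c + d = 3806
Solving the system yields a = 3, b = -2, c = 5, d = 0.
So g(u) = 3u³ - 2u² + 5u.
The coefficient of u^2 is -2.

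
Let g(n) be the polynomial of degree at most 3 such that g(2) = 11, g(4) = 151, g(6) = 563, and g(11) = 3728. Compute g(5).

314

Using the Lagrange interpolation formula with nodes 2, 4, 6, 11:
  L_0(n) = (n - 4)(n - 6)(n - 11) / -72
  L_1(n) = (n - 2)(n - 6)(n - 11) / 28
  L_2(n) = (n - 2)(n - 4)(n - 11) / -40
  L_3(n) = (n - 2)(n - 4)(n - 6) / 315
Then g(n) = 11·L_0(n) + 151·L_1(n) + 563·L_2(n) + 3728·L_3(n).
Expanding and collecting terms gives g(n) = 3n^3 - 2n^2 - 2n - 1.
Evaluating at n = 5: g(5) = 314.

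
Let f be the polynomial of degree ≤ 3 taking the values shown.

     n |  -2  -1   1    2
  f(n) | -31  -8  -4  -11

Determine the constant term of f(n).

-1

Write f(n) = an^3 + bn^2 + cn + d. Substituting each data point gives a linear system:
  -8a + 4b - 2c + d = -31
  -a + b - c + d = -8
  a + b + c + d = -4
  8a + 4b + 2c + d = -11
Solving the system yields a = 1, b = -5, c = 1, d = -1.
So f(n) = n^3 - 5n^2 + n - 1.
The constant term is -1.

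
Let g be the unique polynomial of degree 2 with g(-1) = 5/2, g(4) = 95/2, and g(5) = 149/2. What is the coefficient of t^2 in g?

Write g(t) = at^2 + bt + c. Substituting each data point gives a linear system:
  a - b + c = 5/2
  16a + 4b + c = 95/2
  25a + 5b + c = 149/2
Solving the system yields a = 3, b = 0, c = -1/2.
So g(t) = 3t² - 1/2.
The leading coefficient is 3.

3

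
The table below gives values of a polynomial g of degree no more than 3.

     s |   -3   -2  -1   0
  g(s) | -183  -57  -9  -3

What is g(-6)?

-1389

Forward differences of the values at s = -3, -2, -1, 0:
  g  : -183  -57  -9  -3
  Δ  : 126  48  6
  Δ^2: -78  -42
  Δ^3: 36
The third differences are constant, confirming degree 3.
Interpolating (Newton forward form) and evaluating at s = -6 gives g(-6) = -1389.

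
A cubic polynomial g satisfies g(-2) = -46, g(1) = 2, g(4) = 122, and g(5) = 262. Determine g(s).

g(s) = 3s^3 - 5s^2 + 2s + 2

Write g(s) = as^3 + bs^2 + cs + d. Substituting each data point gives a linear system:
  -8a + 4b - 2c + d = -46
  a + b + c + d = 2
  64a + 16b + 4c + d = 122
  125a + 25b + 5c + d = 262
Solving the system yields a = 3, b = -5, c = 2, d = 2.
So g(s) = 3s³ - 5s² + 2s + 2.
Check: g(1) = 2. ✓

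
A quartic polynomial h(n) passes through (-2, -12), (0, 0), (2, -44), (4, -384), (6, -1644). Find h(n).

Write h(n) = an^4 + bn^3 + cn^2 + dn + e. Substituting each data point gives a linear system:
  16a - 8b + 4c - 2d + e = -12
  e = 0
  16a + 8b + 4c + 2d + e = -44
  256a + 64b + 16c + 4d + e = -384
  1296a + 216b + 36c + 6d + e = -1644
Solving the system yields a = -1, b = -1, c = -3, d = -4, e = 0.
So h(n) = -n^4 - n^3 - 3n^2 - 4n.
Check: h(6) = -1644. ✓

h(n) = -n^4 - n^3 - 3n^2 - 4n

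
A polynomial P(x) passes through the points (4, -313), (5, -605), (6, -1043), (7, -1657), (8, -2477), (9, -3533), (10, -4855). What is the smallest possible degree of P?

3

Forward differences of the values at x = 4, 5, 6, 7, 8, 9, 10:
  P  : -313  -605  -1043  -1657  -2477  -3533  -4855
  Δ  : -292  -438  -614  -820  -1056  -1322
  Δ^2: -146  -176  -206  -236  -266
  Δ^3: -30  -30  -30  -30
  Δ^4: 0  0  0
  Δ^5: 0  0
  Δ^6: 0
The third differences are constant (-30) and nonzero, while all higher differences vanish, so the minimal degree is 3.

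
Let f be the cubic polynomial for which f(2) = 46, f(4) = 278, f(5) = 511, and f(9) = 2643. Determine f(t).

f(t) = 3t^3 + 6t^2 - 4t + 6

Write f(t) = at^3 + bt^2 + ct + d. Substituting each data point gives a linear system:
  8a + 4b + 2c + d = 46
  64a + 16b + 4c + d = 278
  125a + 25b + 5c + d = 511
  729a + 81b + 9c + d = 2643
Solving the system yields a = 3, b = 6, c = -4, d = 6.
So f(t) = 3t³ + 6t² - 4t + 6.
Check: f(2) = 46. ✓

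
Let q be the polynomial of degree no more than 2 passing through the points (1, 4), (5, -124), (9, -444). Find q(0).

Using the Lagrange interpolation formula with nodes 1, 5, 9:
  L_0(n) = (n - 5)(n - 9) / 32
  L_1(n) = (n - 1)(n - 9) / -16
  L_2(n) = (n - 1)(n - 5) / 32
Then q(n) = 4·L_0(n) - 124·L_1(n) - 444·L_2(n).
Expanding and collecting terms gives q(n) = -6n^2 + 4n + 6.
Evaluating at n = 0: q(0) = 6.

6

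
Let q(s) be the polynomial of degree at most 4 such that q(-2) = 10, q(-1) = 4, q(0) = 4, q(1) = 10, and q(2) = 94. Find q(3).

400

Forward differences of the values at s = -2, -1, 0, 1, 2:
  q  : 10  4  4  10  94
  Δ  : -6  0  6  84
  Δ^2: 6  6  78
  Δ^3: 0  72
  Δ^4: 72
The fourth differences are constant, confirming degree 4.
Interpolating (Newton forward form) and evaluating at s = 3 gives q(3) = 400.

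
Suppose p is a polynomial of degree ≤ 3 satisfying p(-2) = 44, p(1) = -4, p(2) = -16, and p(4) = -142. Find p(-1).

8

Write p(s) = as^3 + bs^2 + cs + d. Substituting each data point gives a linear system:
  -8a + 4b - 2c + d = 44
  a + b + c + d = -4
  8a + 4b + 2c + d = -16
  64a + 16b + 4c + d = -142
Solving the system yields a = -3, b = 4, c = -3, d = -2.
So p(s) = -3s^3 + 4s^2 - 3s - 2.
Then p(-1) = 8.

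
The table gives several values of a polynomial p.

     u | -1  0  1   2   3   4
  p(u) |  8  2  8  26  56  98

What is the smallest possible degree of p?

Forward differences of the values at u = -1, 0, 1, 2, 3, 4:
  p  : 8  2  8  26  56  98
  Δ  : -6  6  18  30  42
  Δ^2: 12  12  12  12
  Δ^3: 0  0  0
  Δ^4: 0  0
  Δ^5: 0
The second differences are constant (12) and nonzero, while all higher differences vanish, so the minimal degree is 2.

2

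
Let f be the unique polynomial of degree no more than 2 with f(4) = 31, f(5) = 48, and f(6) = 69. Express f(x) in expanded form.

f(x) = 2x^2 - x + 3

Write f(x) = ax^2 + bx + c. Substituting each data point gives a linear system:
  16a + 4b + c = 31
  25a + 5b + c = 48
  36a + 6b + c = 69
Solving the system yields a = 2, b = -1, c = 3.
So f(x) = 2x^2 - x + 3.
Check: f(4) = 31. ✓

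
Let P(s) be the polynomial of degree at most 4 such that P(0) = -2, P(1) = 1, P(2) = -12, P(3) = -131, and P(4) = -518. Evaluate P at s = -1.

Forward differences of the values at s = 0, 1, 2, 3, 4:
  P  : -2  1  -12  -131  -518
  Δ  : 3  -13  -119  -387
  Δ^2: -16  -106  -268
  Δ^3: -90  -162
  Δ^4: -72
The fourth differences are constant, confirming degree 4.
Interpolating (Newton forward form) and evaluating at s = -1 gives P(-1) = -3.

-3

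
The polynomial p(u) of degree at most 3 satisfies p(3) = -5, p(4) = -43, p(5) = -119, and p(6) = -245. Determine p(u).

p(u) = -2u^3 + 5u^2 + u + 1

Write p(u) = au^3 + bu^2 + cu + d. Substituting each data point gives a linear system:
  27a + 9b + 3c + d = -5
  64a + 16b + 4c + d = -43
  125a + 25b + 5c + d = -119
  216a + 36b + 6c + d = -245
Solving the system yields a = -2, b = 5, c = 1, d = 1.
So p(u) = -2u^3 + 5u^2 + u + 1.
Check: p(4) = -43. ✓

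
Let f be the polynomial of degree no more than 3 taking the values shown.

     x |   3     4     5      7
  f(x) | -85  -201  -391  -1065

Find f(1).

-3

Write f(x) = ax^3 + bx^2 + cx + d. Substituting each data point gives a linear system:
  27a + 9b + 3c + d = -85
  64a + 16b + 4c + d = -201
  125a + 25b + 5c + d = -391
  343a + 49b + 7c + d = -1065
Solving the system yields a = -3, b = -1, c = 2, d = -1.
So f(x) = -3x^3 - x^2 + 2x - 1.
Then f(1) = -3.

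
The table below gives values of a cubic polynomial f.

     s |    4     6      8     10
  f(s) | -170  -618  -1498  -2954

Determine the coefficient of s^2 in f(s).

0

Write f(s) = as^3 + bs^2 + cs + d. Substituting each data point gives a linear system:
  64a + 16b + 4c + d = -170
  216a + 36b + 6c + d = -618
  512a + 64b + 8c + d = -1498
  1000a + 100b + 10c + d = -2954
Solving the system yields a = -3, b = 0, c = 4, d = 6.
So f(s) = -3s^3 + 4s + 6.
The coefficient of s^2 is 0.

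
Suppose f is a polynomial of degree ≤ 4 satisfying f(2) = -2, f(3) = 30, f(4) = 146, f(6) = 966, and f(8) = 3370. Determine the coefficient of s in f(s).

6

Write f(s) = as^4 + bs^3 + cs^2 + ds + e. Substituting each data point gives a linear system:
  16a + 8b + 4c + 2d + e = -2
  81a + 27b + 9c + 3d + e = 30
  256a + 64b + 16c + 4d + e = 146
  1296a + 216b + 36c + 6d + e = 966
  4096a + 512b + 64c + 8d + e = 3370
Solving the system yields a = 1, b = -1, c = -4, d = 6, e = -6.
So f(s) = s⁴ - s³ - 4s² + 6s - 6.
The coefficient of s is 6.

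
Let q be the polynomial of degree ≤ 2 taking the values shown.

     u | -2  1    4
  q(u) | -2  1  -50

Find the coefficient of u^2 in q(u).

-3

Write q(u) = au^2 + bu + c. Substituting each data point gives a linear system:
  4a - 2b + c = -2
  a + b + c = 1
  16a + 4b + c = -50
Solving the system yields a = -3, b = -2, c = 6.
So q(u) = -3u² - 2u + 6.
The leading coefficient is -3.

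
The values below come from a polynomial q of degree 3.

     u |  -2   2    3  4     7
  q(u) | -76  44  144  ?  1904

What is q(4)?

344

The 4 known points determine the degree-3 polynomial uniquely.
Write q(u) = au^3 + bu^2 + cu + d. Substituting each data point gives a linear system:
  -8a + 4b - 2c + d = -76
  8a + 4b + 2c + d = 44
  27a + 9b + 3c + d = 144
  343a + 49b + 7c + d = 1904
Solving the system yields a = 6, b = -4, c = 6, d = 0.
So q(u) = 6u^3 - 4u^2 + 6u.
Then q(4) = 344.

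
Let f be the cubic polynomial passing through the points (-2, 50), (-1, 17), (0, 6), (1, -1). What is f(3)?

Using the Lagrange interpolation formula with nodes -2, -1, 0, 1:
  L_0(u) = (u + 1)u(u - 1) / -6
  L_1(u) = (u + 2)u(u - 1) / 2
  L_2(u) = (u + 2)(u + 1)(u - 1) / -2
  L_3(u) = (u + 2)(u + 1)u / 6
Then f(u) = 50·L_0(u) + 17·L_1(u) + 6·L_2(u) - 1·L_3(u).
Expanding and collecting terms gives f(u) = -3u³ + 2u² - 6u + 6.
Evaluating at u = 3: f(3) = -75.

-75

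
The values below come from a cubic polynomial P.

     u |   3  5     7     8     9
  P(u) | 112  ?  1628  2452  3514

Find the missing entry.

The 4 known points determine the degree-3 polynomial uniquely.
Write P(u) = au^3 + bu^2 + cu + d. Substituting each data point gives a linear system:
  27a + 9b + 3c + d = 112
  343a + 49b + 7c + d = 1628
  512a + 64b + 8c + d = 2452
  729a + 81b + 9c + d = 3514
Solving the system yields a = 5, b = -1, c = -6, d = 4.
So P(u) = 5u^3 - u^2 - 6u + 4.
Then P(5) = 574.

574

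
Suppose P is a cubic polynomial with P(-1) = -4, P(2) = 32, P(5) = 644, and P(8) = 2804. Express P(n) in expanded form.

Write P(n) = an^3 + bn^2 + cn + d. Substituting each data point gives a linear system:
  -a + b - c + d = -4
  8a + 4b + 2c + d = 32
  125a + 25b + 5c + d = 644
  512a + 64b + 8c + d = 2804
Solving the system yields a = 6, b = -4, c = -2, d = 4.
So P(n) = 6n^3 - 4n^2 - 2n + 4.
Check: P(5) = 644. ✓

P(n) = 6n^3 - 4n^2 - 2n + 4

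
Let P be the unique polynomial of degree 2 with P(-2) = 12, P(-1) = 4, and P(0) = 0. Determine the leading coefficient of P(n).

Write P(n) = an^2 + bn + c. Substituting each data point gives a linear system:
  4a - 2b + c = 12
  a - b + c = 4
  c = 0
Solving the system yields a = 2, b = -2, c = 0.
So P(n) = 2n² - 2n.
The leading coefficient is 2.

2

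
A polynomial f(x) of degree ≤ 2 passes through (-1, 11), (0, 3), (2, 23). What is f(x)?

f(x) = 6x^2 - 2x + 3

Using the Lagrange interpolation formula with nodes -1, 0, 2:
  L_0(x) = x(x - 2) / 3
  L_1(x) = (x + 1)(x - 2) / -2
  L_2(x) = (x + 1)x / 6
Then f(x) = 11·L_0(x) + 3·L_1(x) + 23·L_2(x).
Expanding and collecting terms gives f(x) = 6x^2 - 2x + 3.
Check: f(-1) = 11. ✓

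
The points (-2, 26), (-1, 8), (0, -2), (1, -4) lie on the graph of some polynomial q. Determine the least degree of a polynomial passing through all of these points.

2

Forward differences of the values at u = -2, -1, 0, 1:
  q  : 26  8  -2  -4
  Δ  : -18  -10  -2
  Δ^2: 8  8
  Δ^3: 0
The second differences are constant (8) and nonzero, while all higher differences vanish, so the minimal degree is 2.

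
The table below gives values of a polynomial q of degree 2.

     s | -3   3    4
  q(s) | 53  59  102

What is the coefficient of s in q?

1

Write q(s) = as^2 + bs + c. Substituting each data point gives a linear system:
  9a - 3b + c = 53
  9a + 3b + c = 59
  16a + 4b + c = 102
Solving the system yields a = 6, b = 1, c = 2.
So q(s) = 6s^2 + s + 2.
The coefficient of s is 1.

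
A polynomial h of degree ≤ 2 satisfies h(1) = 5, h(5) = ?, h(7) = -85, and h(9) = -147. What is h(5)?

-39

The 3 known points determine the degree-2 polynomial uniquely.
Write h(x) = ax^2 + bx + c. Substituting each data point gives a linear system:
  a + b + c = 5
  49a + 7b + c = -85
  81a + 9b + c = -147
Solving the system yields a = -2, b = 1, c = 6.
So h(x) = -2x^2 + x + 6.
Then h(5) = -39.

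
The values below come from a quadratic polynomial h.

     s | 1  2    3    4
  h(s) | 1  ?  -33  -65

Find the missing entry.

The 3 known points determine the degree-2 polynomial uniquely.
Write h(s) = as^2 + bs + c. Substituting each data point gives a linear system:
  a + b + c = 1
  9a + 3b + c = -33
  16a + 4b + c = -65
Solving the system yields a = -5, b = 3, c = 3.
So h(s) = -5s² + 3s + 3.
Then h(2) = -11.

-11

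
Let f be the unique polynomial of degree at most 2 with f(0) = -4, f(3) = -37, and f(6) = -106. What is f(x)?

Using the Lagrange interpolation formula with nodes 0, 3, 6:
  L_0(x) = (x - 3)(x - 6) / 18
  L_1(x) = x(x - 6) / -9
  L_2(x) = x(x - 3) / 18
Then f(x) = -4·L_0(x) - 37·L_1(x) - 106·L_2(x).
Expanding and collecting terms gives f(x) = -2x² - 5x - 4.
Check: f(0) = -4. ✓

f(x) = -2x^2 - 5x - 4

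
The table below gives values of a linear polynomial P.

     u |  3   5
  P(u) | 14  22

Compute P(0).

2

Using the Lagrange interpolation formula with nodes 3, 5:
  L_0(u) = (u - 5) / -2
  L_1(u) = (u - 3) / 2
Then P(u) = 14·L_0(u) + 22·L_1(u).
Expanding and collecting terms gives P(u) = 4u + 2.
Evaluating at u = 0: P(0) = 2.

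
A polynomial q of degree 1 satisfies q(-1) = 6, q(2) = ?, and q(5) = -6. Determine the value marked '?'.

The 2 known points determine the degree-1 polynomial uniquely.
Write q(u) = au + b. Substituting each data point gives a linear system:
  -a + b = 6
  5a + b = -6
Solving the system yields a = -2, b = 4.
So q(u) = -2u + 4.
Then q(2) = 0.

0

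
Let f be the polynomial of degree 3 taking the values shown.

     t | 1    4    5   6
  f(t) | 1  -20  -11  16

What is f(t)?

Write f(t) = at^3 + bt^2 + ct + d. Substituting each data point gives a linear system:
  a + b + c + d = 1
  64a + 16b + 4c + d = -20
  125a + 25b + 5c + d = -11
  216a + 36b + 6c + d = 16
Solving the system yields a = 1, b = -6, c = 2, d = 4.
So f(t) = t^3 - 6t^2 + 2t + 4.
Check: f(6) = 16. ✓

f(t) = t^3 - 6t^2 + 2t + 4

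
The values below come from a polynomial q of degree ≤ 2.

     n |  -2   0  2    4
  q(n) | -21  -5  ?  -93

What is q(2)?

On equispaced nodes a degree-2 polynomial has vanishing third forward difference, so
  - q(-2) + 3·q(0) - 3·q(2) + q(4) = 0.
Substituting the known values and solving for q(2):
  -3·q(2) = 87
  q(2) = -29.

-29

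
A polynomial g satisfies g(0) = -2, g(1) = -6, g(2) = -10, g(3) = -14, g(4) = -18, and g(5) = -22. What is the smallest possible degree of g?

Forward differences of the values at s = 0, 1, 2, 3, 4, 5:
  g  : -2  -6  -10  -14  -18  -22
  Δ  : -4  -4  -4  -4  -4
  Δ^2: 0  0  0  0
  Δ^3: 0  0  0
  Δ^4: 0  0
  Δ^5: 0
The first differences are constant (-4) and nonzero, while all higher differences vanish, so the minimal degree is 1.

1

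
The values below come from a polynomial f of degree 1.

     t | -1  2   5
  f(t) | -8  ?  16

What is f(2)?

The 2 known points determine the degree-1 polynomial uniquely.
Write f(t) = at + b. Substituting each data point gives a linear system:
  -a + b = -8
  5a + b = 16
Solving the system yields a = 4, b = -4.
So f(t) = 4t - 4.
Then f(2) = 4.

4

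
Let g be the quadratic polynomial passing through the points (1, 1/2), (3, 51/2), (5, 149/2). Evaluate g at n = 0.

Write g(n) = an^2 + bn + c. Substituting each data point gives a linear system:
  a + b + c = 1/2
  9a + 3b + c = 51/2
  25a + 5b + c = 149/2
Solving the system yields a = 3, b = 1/2, c = -3.
So g(n) = 3n² + (1/2)n - 3.
Then g(0) = -3.

-3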